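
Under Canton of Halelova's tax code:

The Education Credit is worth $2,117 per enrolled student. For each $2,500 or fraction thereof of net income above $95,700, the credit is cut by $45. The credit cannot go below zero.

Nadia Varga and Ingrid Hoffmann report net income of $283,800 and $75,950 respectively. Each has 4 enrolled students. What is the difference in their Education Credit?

Nadia ($283,800): Education Credit: base = 4 × $2,117 = $8,468. income exceeds $95,700 by $188,100, which is 76 full-or-partial $2,500 increments; reduction = 76 × $45 = $3,420, leaving $5,048.
Ingrid ($75,950): Education Credit: base = 4 × $2,117 = $8,468. $75,950 is at or below the $95,700 threshold, so the full $8,468 applies.
Difference: |$5,048 − $8,468| = $3,420.

$3,420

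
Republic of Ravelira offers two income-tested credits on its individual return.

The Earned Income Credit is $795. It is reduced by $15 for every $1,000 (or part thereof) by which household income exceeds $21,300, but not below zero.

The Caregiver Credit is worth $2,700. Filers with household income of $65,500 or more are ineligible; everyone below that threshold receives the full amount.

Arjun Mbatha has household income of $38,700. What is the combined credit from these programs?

Earned Income Credit: income exceeds $21,300 by $17,400, which is 18 full-or-partial $1,000 increments; reduction = 18 × $15 = $270, leaving $525.
Caregiver Credit: $38,700 is below the $65,500 cutoff, so the full $2,700 applies.
Total: $525 + $2,700 = $3,225.

$3,225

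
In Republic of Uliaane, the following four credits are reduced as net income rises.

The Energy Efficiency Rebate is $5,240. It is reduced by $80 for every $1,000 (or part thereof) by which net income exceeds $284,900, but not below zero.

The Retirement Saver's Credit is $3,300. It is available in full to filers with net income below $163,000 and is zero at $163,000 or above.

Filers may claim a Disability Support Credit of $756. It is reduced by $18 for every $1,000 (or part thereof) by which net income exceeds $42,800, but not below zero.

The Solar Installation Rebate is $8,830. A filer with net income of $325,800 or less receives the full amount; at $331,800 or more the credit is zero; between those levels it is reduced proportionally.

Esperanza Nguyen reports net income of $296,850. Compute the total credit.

Energy Efficiency Rebate: income exceeds $284,900 by $11,950, which is 12 full-or-partial $1,000 increments; reduction = 12 × $80 = $960, leaving $4,280.
Retirement Saver's Credit: $296,850 meets or exceeds the $163,000 cutoff, so the credit is $0.
Disability Support Credit: income exceeds $42,800 by $254,050 → 255 increments × $18 = $4,590 ≥ base, so the credit is $0.
Solar Installation Rebate: $296,850 is at or below the $325,800 threshold, so the full $8,830 applies.
Total: $4,280 + $0 + $0 + $8,830 = $13,110.

$13,110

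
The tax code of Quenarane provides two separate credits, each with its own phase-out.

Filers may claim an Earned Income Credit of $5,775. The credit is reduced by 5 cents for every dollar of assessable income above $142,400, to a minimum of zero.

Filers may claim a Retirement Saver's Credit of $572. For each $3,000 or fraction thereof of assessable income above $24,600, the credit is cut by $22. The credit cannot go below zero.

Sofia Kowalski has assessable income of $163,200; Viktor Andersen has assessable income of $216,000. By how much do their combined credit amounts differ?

$2,640

Sofia ($163,200): Earned Income Credit: 5% of the $20,800 excess over $142,400 is $1,040; credit = $5,775 − $1,040 = $4,735. Retirement Saver's Credit: income exceeds $24,600 by $138,600 → 47 increments × $22 = $1,034 ≥ base, so the credit is $0. total $4,735 + $0 = $4,735
Viktor ($216,000): Earned Income Credit: 5% of the $73,600 excess over $142,400 is $3,680; credit = $5,775 − $3,680 = $2,095. Retirement Saver's Credit: income exceeds $24,600 by $191,400 → 64 increments × $22 = $1,408 ≥ base, so the credit is $0. total $2,095 + $0 = $2,095
Difference: |$4,735 − $2,095| = $2,640.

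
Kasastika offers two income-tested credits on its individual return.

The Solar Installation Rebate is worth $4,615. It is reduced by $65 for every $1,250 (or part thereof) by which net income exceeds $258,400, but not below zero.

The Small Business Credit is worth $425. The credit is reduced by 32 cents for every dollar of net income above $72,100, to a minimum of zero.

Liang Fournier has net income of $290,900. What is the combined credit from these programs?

$2,925

Solar Installation Rebate: income exceeds $258,400 by $32,500, which is 26 full-or-partial $1,250 increments; reduction = 26 × $65 = $1,690, leaving $2,925.
Small Business Credit: 32% of the $218,800 excess over $72,100 is $70,016 ≥ base, so the credit is $0.
Total: $2,925 + $0 = $2,925.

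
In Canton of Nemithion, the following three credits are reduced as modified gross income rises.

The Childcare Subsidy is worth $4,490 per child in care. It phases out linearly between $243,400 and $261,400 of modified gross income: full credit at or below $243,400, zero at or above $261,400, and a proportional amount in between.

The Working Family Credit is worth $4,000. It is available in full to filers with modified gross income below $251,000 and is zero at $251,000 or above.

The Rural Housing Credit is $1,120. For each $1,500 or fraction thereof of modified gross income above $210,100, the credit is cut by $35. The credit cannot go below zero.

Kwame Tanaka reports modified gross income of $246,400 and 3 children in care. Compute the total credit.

Childcare Subsidy: base = 3 × $4,490 = $13,470. $246,400 is $3,000 into a $18,000 phase-out range, leaving 15,000/18,000 of the credit: $13,470 × 15,000/18,000 = $11,225.
Working Family Credit: $246,400 is below the $251,000 cutoff, so the full $4,000 applies.
Rural Housing Credit: income exceeds $210,100 by $36,300, which is 25 full-or-partial $1,500 increments; reduction = 25 × $35 = $875, leaving $245.
Total: $11,225 + $4,000 + $245 = $15,470.

$15,470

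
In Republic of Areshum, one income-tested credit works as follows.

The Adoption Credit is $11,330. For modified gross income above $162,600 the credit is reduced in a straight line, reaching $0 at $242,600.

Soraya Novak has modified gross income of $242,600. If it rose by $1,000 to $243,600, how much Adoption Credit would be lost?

At $242,600 — $242,600 is at or above $242,600, so the credit is $0.
At $243,600 — $243,600 is at or above $242,600, so the credit is $0.
Lost: $0 − $0 = $0.

$0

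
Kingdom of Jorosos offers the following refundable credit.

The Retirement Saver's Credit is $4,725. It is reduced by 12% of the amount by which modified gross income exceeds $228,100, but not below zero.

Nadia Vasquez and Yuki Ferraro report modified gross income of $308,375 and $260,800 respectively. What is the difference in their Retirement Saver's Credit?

$801

Nadia ($308,375): Retirement Saver's Credit: 12% of the $80,275 excess over $228,100 is $9,633 ≥ base, so the credit is $0.
Yuki ($260,800): Retirement Saver's Credit: 12% of the $32,700 excess over $228,100 is $3,924; credit = $4,725 − $3,924 = $801.
Difference: |$0 − $801| = $801.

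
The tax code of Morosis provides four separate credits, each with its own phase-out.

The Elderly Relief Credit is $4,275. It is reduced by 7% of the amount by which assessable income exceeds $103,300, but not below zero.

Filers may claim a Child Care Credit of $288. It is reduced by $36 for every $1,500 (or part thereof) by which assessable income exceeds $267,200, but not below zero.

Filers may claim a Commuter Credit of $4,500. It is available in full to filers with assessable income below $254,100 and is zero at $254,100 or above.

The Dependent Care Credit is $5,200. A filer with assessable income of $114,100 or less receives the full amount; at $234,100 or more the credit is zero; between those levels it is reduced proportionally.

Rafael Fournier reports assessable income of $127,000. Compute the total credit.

$12,045

Elderly Relief Credit: 7% of the $23,700 excess over $103,300 is $1,659; credit = $4,275 − $1,659 = $2,616.
Child Care Credit: $127,000 is at or below the $267,200 threshold, so the full $288 applies.
Commuter Credit: $127,000 is below the $254,100 cutoff, so the full $4,500 applies.
Dependent Care Credit: $127,000 is $12,900 into a $120,000 phase-out range, leaving 107,100/120,000 of the credit: $5,200 × 107,100/120,000 = $4,641.
Total: $2,616 + $288 + $4,500 + $4,641 = $12,045.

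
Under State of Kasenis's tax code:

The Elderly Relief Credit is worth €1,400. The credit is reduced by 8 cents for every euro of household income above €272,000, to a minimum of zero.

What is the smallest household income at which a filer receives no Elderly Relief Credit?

The credit falls by 8% of each euro above €272,000, so it reaches zero when the excess is €1,400 / 8% = €17,500: income = €272,000 + €17,500 = €289,500.

€289,500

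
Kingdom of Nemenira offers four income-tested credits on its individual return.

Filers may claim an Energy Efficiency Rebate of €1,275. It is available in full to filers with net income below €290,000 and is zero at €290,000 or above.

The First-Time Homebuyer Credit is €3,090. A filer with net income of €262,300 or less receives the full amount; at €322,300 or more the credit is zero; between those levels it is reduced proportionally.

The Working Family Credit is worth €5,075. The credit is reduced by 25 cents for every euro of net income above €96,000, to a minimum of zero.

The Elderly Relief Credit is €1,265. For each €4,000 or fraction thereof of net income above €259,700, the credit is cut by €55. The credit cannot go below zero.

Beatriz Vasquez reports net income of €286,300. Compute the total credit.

Energy Efficiency Rebate: €286,300 is below the €290,000 cutoff, so the full €1,275 applies.
First-Time Homebuyer Credit: €286,300 is €24,000 into a €60,000 phase-out range, leaving 36,000/60,000 of the credit: €3,090 × 36,000/60,000 = €1,854.
Working Family Credit: 25% of the €190,300 excess over €96,000 is €47,575 ≥ base, so the credit is €0.
Elderly Relief Credit: income exceeds €259,700 by €26,600, which is 7 full-or-partial €4,000 increments; reduction = 7 × €55 = €385, leaving €880.
Total: €1,275 + €1,854 + €0 + €880 = €4,009.

€4,009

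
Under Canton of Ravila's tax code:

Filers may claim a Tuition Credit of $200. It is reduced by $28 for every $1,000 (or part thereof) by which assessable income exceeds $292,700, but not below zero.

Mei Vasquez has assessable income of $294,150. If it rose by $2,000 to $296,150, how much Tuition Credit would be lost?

$56

At $294,150 — income exceeds $292,700 by $1,450, which is 2 full-or-partial $1,000 increments; reduction = 2 × $28 = $56, leaving $144.
At $296,150 — income exceeds $292,700 by $3,450, which is 4 full-or-partial $1,000 increments; reduction = 4 × $28 = $112, leaving $88.
Lost: $144 − $88 = $56.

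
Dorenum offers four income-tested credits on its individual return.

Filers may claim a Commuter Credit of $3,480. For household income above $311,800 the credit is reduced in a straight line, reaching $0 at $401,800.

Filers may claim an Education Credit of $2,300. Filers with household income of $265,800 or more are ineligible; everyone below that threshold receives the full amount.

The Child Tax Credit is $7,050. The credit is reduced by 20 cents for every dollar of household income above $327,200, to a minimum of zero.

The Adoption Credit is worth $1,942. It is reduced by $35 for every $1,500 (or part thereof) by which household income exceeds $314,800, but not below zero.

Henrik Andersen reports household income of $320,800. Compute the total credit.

Commuter Credit: $320,800 is $9,000 into a $90,000 phase-out range, leaving 81,000/90,000 of the credit: $3,480 × 81,000/90,000 = $3,132.
Education Credit: $320,800 meets or exceeds the $265,800 cutoff, so the credit is $0.
Child Tax Credit: $320,800 is at or below the $327,200 threshold, so the full $7,050 applies.
Adoption Credit: income exceeds $314,800 by $6,000, which is 4 full-or-partial $1,500 increments; reduction = 4 × $35 = $140, leaving $1,802.
Total: $3,132 + $0 + $7,050 + $1,802 = $11,984.

$11,984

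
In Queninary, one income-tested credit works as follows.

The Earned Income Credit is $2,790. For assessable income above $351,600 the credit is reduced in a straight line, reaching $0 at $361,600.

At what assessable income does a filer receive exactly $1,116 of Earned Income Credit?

$357,600

$1,116 is 1,116/2,790 of the full $2,790, so 1,674/2,790 of the $10,000 range has been used: income = $351,600 + $10,000 × 1,674/2,790 = $357,600.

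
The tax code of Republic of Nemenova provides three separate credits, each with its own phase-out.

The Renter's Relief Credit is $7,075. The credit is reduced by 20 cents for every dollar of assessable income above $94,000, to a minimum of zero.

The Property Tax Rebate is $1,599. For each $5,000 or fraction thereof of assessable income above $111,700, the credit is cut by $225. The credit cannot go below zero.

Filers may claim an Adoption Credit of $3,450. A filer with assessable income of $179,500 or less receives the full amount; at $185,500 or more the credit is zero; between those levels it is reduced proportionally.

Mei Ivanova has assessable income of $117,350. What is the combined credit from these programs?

$7,004

Renter's Relief Credit: 20% of the $23,350 excess over $94,000 is $4,670; credit = $7,075 − $4,670 = $2,405.
Property Tax Rebate: income exceeds $111,700 by $5,650, which is 2 full-or-partial $5,000 increments; reduction = 2 × $225 = $450, leaving $1,149.
Adoption Credit: $117,350 is at or below the $179,500 threshold, so the full $3,450 applies.
Total: $2,405 + $1,149 + $3,450 = $7,004.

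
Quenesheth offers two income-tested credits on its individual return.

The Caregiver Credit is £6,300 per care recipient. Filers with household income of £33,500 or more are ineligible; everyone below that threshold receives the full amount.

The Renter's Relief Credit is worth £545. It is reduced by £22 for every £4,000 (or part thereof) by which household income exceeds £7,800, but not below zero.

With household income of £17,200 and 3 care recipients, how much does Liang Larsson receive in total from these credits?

£19,379

Caregiver Credit: base = 3 × £6,300 = £18,900. £17,200 is below the £33,500 cutoff, so the full £18,900 applies.
Renter's Relief Credit: income exceeds £7,800 by £9,400, which is 3 full-or-partial £4,000 increments; reduction = 3 × £22 = £66, leaving £479.
Total: £18,900 + £479 = £19,379.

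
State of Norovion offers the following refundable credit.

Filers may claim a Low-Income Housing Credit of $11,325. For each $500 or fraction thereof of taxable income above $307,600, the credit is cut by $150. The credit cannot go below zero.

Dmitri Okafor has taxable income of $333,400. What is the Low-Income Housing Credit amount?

Low-Income Housing Credit: income exceeds $307,600 by $25,800, which is 52 full-or-partial $500 increments; reduction = 52 × $150 = $7,800, leaving $3,525.

$3,525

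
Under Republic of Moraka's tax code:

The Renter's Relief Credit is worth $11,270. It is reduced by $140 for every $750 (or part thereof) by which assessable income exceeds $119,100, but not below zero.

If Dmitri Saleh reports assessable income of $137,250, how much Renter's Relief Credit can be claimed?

Renter's Relief Credit: income exceeds $119,100 by $18,150, which is 25 full-or-partial $750 increments; reduction = 25 × $140 = $3,500, leaving $7,770.

$7,770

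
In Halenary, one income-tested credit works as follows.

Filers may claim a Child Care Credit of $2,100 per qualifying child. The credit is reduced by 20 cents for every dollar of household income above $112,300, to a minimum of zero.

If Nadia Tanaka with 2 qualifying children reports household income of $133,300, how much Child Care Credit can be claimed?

$0

Child Care Credit: base = 2 × $2,100 = $4,200. 20% of the $21,000 excess over $112,300 is $4,200 ≥ base, so the credit is $0.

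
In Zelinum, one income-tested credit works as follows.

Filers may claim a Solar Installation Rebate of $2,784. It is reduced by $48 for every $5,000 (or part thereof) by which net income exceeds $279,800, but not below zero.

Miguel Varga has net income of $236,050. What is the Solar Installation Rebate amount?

Solar Installation Rebate: $236,050 is at or below the $279,800 threshold, so the full $2,784 applies.

$2,784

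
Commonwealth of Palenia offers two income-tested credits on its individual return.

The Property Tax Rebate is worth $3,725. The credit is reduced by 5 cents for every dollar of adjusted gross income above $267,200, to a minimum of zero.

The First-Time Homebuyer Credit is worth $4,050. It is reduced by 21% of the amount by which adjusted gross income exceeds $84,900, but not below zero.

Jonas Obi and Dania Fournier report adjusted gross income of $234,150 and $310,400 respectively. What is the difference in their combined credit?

$2,160

Jonas ($234,150): Property Tax Rebate: $234,150 is at or below the $267,200 threshold, so the full $3,725 applies. First-Time Homebuyer Credit: 21% of the $149,250 excess over $84,900 is $31,342.50 ≥ base, so the credit is $0. total $3,725 + $0 = $3,725
Dania ($310,400): Property Tax Rebate: 5% of the $43,200 excess over $267,200 is $2,160; credit = $3,725 − $2,160 = $1,565. First-Time Homebuyer Credit: 21% of the $225,500 excess over $84,900 is $47,355 ≥ base, so the credit is $0. total $1,565 + $0 = $1,565
Difference: |$3,725 − $1,565| = $2,160.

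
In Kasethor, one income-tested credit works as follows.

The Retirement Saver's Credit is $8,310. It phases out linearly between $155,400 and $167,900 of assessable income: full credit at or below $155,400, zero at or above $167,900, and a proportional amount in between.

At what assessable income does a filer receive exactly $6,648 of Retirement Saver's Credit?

$6,648 is 6,648/8,310 of the full $8,310, so 1,662/8,310 of the $12,500 range has been used: income = $155,400 + $12,500 × 1,662/8,310 = $157,900.

$157,900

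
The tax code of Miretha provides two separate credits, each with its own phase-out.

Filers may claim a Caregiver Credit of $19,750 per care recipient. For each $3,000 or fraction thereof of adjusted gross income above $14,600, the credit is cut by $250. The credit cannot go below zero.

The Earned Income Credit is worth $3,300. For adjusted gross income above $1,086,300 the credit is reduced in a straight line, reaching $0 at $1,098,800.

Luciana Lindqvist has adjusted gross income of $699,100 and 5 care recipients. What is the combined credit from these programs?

Caregiver Credit: base = 5 × $19,750 = $98,750. income exceeds $14,600 by $684,500, which is 229 full-or-partial $3,000 increments; reduction = 229 × $250 = $57,250, leaving $41,500.
Earned Income Credit: $699,100 is at or below the $1,086,300 threshold, so the full $3,300 applies.
Total: $41,500 + $3,300 = $44,800.

$44,800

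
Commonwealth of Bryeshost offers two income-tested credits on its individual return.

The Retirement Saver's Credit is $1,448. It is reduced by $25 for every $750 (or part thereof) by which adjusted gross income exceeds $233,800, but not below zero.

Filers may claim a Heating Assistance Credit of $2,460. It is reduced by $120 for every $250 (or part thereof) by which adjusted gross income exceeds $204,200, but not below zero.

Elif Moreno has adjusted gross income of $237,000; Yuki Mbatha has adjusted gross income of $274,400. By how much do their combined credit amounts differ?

Elif ($237,000): Retirement Saver's Credit: income exceeds $233,800 by $3,200, which is 5 full-or-partial $750 increments; reduction = 5 × $25 = $125, leaving $1,323. Heating Assistance Credit: income exceeds $204,200 by $32,800 → 132 increments × $120 = $15,840 ≥ base, so the credit is $0. total $1,323 + $0 = $1,323
Yuki ($274,400): Retirement Saver's Credit: income exceeds $233,800 by $40,600, which is 55 full-or-partial $750 increments; reduction = 55 × $25 = $1,375, leaving $73. Heating Assistance Credit: income exceeds $204,200 by $70,200 → 281 increments × $120 = $33,720 ≥ base, so the credit is $0. total $73 + $0 = $73
Difference: |$1,323 − $73| = $1,250.

$1,250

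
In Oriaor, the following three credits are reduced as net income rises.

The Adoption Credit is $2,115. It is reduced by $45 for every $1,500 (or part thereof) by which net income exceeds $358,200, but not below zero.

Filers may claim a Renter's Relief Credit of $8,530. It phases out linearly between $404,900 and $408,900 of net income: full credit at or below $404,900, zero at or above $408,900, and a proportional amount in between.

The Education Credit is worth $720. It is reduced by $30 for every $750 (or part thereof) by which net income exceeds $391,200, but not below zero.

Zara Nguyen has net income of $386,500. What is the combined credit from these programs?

$10,510

Adoption Credit: income exceeds $358,200 by $28,300, which is 19 full-or-partial $1,500 increments; reduction = 19 × $45 = $855, leaving $1,260.
Renter's Relief Credit: $386,500 is at or below the $404,900 threshold, so the full $8,530 applies.
Education Credit: $386,500 is at or below the $391,200 threshold, so the full $720 applies.
Total: $1,260 + $8,530 + $720 = $10,510.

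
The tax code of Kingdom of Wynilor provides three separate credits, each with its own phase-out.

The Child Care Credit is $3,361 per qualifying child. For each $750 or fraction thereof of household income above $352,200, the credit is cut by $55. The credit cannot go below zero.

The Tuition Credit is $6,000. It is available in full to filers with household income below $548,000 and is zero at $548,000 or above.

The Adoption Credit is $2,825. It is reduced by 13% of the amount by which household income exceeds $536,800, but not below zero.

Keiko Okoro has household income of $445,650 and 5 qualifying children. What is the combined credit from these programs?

Child Care Credit: base = 5 × $3,361 = $16,805. income exceeds $352,200 by $93,450, which is 125 full-or-partial $750 increments; reduction = 125 × $55 = $6,875, leaving $9,930.
Tuition Credit: $445,650 is below the $548,000 cutoff, so the full $6,000 applies.
Adoption Credit: $445,650 is at or below the $536,800 threshold, so the full $2,825 applies.
Total: $9,930 + $6,000 + $2,825 = $18,755.

$18,755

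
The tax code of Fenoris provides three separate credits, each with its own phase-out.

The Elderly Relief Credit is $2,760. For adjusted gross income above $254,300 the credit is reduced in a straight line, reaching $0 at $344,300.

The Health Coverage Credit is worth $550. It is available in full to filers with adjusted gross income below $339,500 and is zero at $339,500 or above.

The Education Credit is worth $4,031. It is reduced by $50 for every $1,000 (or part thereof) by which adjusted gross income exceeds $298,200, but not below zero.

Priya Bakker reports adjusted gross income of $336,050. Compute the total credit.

$2,934

Elderly Relief Credit: $336,050 is $81,750 into a $90,000 phase-out range, leaving 8,250/90,000 of the credit: $2,760 × 8,250/90,000 = $253.
Health Coverage Credit: $336,050 is below the $339,500 cutoff, so the full $550 applies.
Education Credit: income exceeds $298,200 by $37,850, which is 38 full-or-partial $1,000 increments; reduction = 38 × $50 = $1,900, leaving $2,131.
Total: $253 + $550 + $2,131 = $2,934.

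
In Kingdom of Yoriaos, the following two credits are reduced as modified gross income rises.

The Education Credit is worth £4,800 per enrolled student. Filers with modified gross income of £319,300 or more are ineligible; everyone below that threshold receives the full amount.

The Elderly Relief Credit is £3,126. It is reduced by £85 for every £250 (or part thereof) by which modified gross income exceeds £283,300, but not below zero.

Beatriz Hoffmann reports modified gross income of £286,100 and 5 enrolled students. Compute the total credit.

£26,106

Education Credit: base = 5 × £4,800 = £24,000. £286,100 is below the £319,300 cutoff, so the full £24,000 applies.
Elderly Relief Credit: income exceeds £283,300 by £2,800, which is 12 full-or-partial £250 increments; reduction = 12 × £85 = £1,020, leaving £2,106.
Total: £24,000 + £2,106 = £26,106.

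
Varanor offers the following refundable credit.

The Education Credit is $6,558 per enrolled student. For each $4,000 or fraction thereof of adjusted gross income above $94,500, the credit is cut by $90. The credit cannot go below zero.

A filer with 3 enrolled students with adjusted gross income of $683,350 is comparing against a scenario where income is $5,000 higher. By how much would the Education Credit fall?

At $683,350 — base = 3 × $6,558 = $19,674. income exceeds $94,500 by $588,850, which is 148 full-or-partial $4,000 increments; reduction = 148 × $90 = $13,320, leaving $6,354.
At $688,350 — base = 3 × $6,558 = $19,674. income exceeds $94,500 by $593,850, which is 149 full-or-partial $4,000 increments; reduction = 149 × $90 = $13,410, leaving $6,264.
Lost: $6,354 − $6,264 = $90.

$90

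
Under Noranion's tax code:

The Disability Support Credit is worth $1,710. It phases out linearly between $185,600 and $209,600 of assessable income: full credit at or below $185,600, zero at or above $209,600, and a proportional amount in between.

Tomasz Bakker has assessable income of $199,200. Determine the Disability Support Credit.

Disability Support Credit: $199,200 is $13,600 into a $24,000 phase-out range, leaving 10,400/24,000 of the credit: $1,710 × 10,400/24,000 = $741.

$741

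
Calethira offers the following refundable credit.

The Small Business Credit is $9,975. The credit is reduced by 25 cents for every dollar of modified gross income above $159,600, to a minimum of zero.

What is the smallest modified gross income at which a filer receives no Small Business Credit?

$199,500

The credit falls by 25% of each dollar above $159,600, so it reaches zero when the excess is $9,975 / 25% = $39,900: income = $159,600 + $39,900 = $199,500.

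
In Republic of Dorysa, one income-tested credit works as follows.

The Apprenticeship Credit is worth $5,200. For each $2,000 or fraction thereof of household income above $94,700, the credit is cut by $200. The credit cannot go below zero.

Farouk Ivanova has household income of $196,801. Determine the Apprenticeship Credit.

Apprenticeship Credit: income exceeds $94,700 by $102,101 → 52 increments × $200 = $10,400 ≥ base, so the credit is $0.

$0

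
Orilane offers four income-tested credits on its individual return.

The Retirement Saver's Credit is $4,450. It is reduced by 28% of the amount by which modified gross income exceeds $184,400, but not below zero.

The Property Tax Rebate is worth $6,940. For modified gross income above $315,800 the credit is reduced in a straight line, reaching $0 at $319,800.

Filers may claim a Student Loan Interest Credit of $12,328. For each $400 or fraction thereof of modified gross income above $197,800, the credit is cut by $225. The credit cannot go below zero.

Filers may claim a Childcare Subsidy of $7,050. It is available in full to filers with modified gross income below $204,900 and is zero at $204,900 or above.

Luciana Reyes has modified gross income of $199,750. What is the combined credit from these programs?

Retirement Saver's Credit: 28% of the $15,350 excess over $184,400 is $4,298; credit = $4,450 − $4,298 = $152.
Property Tax Rebate: $199,750 is at or below the $315,800 threshold, so the full $6,940 applies.
Student Loan Interest Credit: income exceeds $197,800 by $1,950, which is 5 full-or-partial $400 increments; reduction = 5 × $225 = $1,125, leaving $11,203.
Childcare Subsidy: $199,750 is below the $204,900 cutoff, so the full $7,050 applies.
Total: $152 + $6,940 + $11,203 + $7,050 = $25,345.

$25,345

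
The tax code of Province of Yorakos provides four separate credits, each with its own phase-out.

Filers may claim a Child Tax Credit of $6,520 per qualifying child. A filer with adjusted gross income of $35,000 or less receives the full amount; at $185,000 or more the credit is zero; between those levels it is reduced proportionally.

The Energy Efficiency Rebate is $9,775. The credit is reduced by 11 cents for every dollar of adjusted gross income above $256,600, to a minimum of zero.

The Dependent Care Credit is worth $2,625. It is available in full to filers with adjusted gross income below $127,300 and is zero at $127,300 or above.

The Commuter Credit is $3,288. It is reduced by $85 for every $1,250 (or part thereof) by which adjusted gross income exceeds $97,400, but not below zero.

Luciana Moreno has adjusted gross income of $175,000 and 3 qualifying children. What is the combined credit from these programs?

Child Tax Credit: base = 3 × $6,520 = $19,560. $175,000 is $140,000 into a $150,000 phase-out range, leaving 10,000/150,000 of the credit: $19,560 × 10,000/150,000 = $1,304.
Energy Efficiency Rebate: $175,000 is at or below the $256,600 threshold, so the full $9,775 applies.
Dependent Care Credit: $175,000 meets or exceeds the $127,300 cutoff, so the credit is $0.
Commuter Credit: income exceeds $97,400 by $77,600 → 63 increments × $85 = $5,355 ≥ base, so the credit is $0.
Total: $1,304 + $9,775 + $0 + $0 = $11,079.

$11,079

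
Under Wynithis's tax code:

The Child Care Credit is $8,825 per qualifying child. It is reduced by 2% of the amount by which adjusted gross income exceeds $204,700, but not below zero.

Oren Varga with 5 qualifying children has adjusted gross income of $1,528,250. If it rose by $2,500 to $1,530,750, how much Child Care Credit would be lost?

$50

At $1,528,250 — base = 5 × $8,825 = $44,125. 2% of the $1,323,550 excess over $204,700 is $26,471; credit = $44,125 − $26,471 = $17,654.
At $1,530,750 — base = 5 × $8,825 = $44,125. 2% of the $1,326,050 excess over $204,700 is $26,521; credit = $44,125 − $26,521 = $17,604.
Lost: $17,654 − $17,604 = $50.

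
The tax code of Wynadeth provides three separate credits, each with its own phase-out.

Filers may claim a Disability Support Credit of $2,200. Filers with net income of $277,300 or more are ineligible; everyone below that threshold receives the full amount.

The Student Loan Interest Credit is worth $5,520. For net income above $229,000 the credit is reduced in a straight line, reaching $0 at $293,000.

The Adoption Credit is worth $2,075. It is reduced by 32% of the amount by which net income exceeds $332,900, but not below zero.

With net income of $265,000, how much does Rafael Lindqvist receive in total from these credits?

$6,690

Disability Support Credit: $265,000 is below the $277,300 cutoff, so the full $2,200 applies.
Student Loan Interest Credit: $265,000 is $36,000 into a $64,000 phase-out range, leaving 28,000/64,000 of the credit: $5,520 × 28,000/64,000 = $2,415.
Adoption Credit: $265,000 is at or below the $332,900 threshold, so the full $2,075 applies.
Total: $2,200 + $2,415 + $2,075 = $6,690.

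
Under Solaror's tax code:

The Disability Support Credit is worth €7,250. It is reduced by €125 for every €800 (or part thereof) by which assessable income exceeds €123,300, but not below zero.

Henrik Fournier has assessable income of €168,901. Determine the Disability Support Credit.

€0

Disability Support Credit: income exceeds €123,300 by €45,601 → 58 increments × €125 = €7,250 ≥ base, so the credit is €0.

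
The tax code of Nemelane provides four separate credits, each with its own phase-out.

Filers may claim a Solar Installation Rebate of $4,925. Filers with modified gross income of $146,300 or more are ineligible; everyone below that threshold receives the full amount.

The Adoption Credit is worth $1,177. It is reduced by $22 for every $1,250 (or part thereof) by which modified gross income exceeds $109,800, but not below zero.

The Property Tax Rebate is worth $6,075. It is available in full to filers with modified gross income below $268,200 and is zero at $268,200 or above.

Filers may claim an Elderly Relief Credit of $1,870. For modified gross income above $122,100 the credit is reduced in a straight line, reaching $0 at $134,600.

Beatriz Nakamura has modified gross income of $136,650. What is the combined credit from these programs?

Solar Installation Rebate: $136,650 is below the $146,300 cutoff, so the full $4,925 applies.
Adoption Credit: income exceeds $109,800 by $26,850, which is 22 full-or-partial $1,250 increments; reduction = 22 × $22 = $484, leaving $693.
Property Tax Rebate: $136,650 is below the $268,200 cutoff, so the full $6,075 applies.
Elderly Relief Credit: $136,650 is at or above $134,600, so the credit is $0.
Total: $4,925 + $693 + $6,075 + $0 = $11,693.

$11,693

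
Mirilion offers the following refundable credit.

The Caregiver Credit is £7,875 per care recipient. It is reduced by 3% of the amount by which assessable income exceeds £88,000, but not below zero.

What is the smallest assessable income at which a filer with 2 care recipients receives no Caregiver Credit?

Full credit = 2 × £7,875 = £15,750.
The credit falls by 3% of each pound above £88,000, so it reaches zero when the excess is £15,750 / 3% = £525,000: income = £88,000 + £525,000 = £613,000.

£613,000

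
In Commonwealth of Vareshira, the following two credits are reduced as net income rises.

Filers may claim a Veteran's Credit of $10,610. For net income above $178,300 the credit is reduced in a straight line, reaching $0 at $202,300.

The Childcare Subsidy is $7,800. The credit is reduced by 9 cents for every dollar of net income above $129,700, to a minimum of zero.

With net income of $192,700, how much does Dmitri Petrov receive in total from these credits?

$6,374

Veteran's Credit: $192,700 is $14,400 into a $24,000 phase-out range, leaving 9,600/24,000 of the credit: $10,610 × 9,600/24,000 = $4,244.
Childcare Subsidy: 9% of the $63,000 excess over $129,700 is $5,670; credit = $7,800 − $5,670 = $2,130.
Total: $4,244 + $2,130 = $6,374.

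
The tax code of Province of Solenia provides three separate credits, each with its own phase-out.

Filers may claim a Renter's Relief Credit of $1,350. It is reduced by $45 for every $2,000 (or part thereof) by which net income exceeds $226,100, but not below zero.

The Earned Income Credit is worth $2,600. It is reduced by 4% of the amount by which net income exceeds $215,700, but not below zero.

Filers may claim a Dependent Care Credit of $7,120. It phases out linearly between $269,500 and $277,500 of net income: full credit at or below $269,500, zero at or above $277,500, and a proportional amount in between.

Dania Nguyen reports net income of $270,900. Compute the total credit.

$6,581

Renter's Relief Credit: income exceeds $226,100 by $44,800, which is 23 full-or-partial $2,000 increments; reduction = 23 × $45 = $1,035, leaving $315.
Earned Income Credit: 4% of the $55,200 excess over $215,700 is $2,208; credit = $2,600 − $2,208 = $392.
Dependent Care Credit: $270,900 is $1,400 into a $8,000 phase-out range, leaving 6,600/8,000 of the credit: $7,120 × 6,600/8,000 = $5,874.
Total: $315 + $392 + $5,874 = $6,581.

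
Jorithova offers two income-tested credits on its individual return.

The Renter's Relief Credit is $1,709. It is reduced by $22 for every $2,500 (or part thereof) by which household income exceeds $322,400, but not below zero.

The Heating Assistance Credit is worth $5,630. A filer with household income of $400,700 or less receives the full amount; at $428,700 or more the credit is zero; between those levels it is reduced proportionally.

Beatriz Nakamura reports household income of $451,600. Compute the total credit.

$565

Renter's Relief Credit: income exceeds $322,400 by $129,200, which is 52 full-or-partial $2,500 increments; reduction = 52 × $22 = $1,144, leaving $565.
Heating Assistance Credit: $451,600 is at or above $428,700, so the credit is $0.
Total: $565 + $0 = $565.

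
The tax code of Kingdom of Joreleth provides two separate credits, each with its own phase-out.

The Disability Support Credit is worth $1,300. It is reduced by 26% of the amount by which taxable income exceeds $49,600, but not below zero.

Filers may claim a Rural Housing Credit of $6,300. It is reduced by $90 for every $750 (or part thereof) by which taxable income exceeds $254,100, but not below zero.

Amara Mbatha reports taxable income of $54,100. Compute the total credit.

$6,430

Disability Support Credit: 26% of the $4,500 excess over $49,600 is $1,170; credit = $1,300 − $1,170 = $130.
Rural Housing Credit: $54,100 is at or below the $254,100 threshold, so the full $6,300 applies.
Total: $130 + $6,300 = $6,430.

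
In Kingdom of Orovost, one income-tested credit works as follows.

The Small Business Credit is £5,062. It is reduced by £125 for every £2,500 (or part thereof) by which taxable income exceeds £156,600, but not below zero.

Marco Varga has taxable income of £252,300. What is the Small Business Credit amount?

Small Business Credit: income exceeds £156,600 by £95,700, which is 39 full-or-partial £2,500 increments; reduction = 39 × £125 = £4,875, leaving £187.

£187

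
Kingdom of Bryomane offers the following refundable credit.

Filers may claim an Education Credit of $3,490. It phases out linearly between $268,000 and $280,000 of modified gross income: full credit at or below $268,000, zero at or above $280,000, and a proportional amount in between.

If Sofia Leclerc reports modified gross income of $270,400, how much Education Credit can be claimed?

$2,792

Education Credit: $270,400 is $2,400 into a $12,000 phase-out range, leaving 9,600/12,000 of the credit: $3,490 × 9,600/12,000 = $2,792.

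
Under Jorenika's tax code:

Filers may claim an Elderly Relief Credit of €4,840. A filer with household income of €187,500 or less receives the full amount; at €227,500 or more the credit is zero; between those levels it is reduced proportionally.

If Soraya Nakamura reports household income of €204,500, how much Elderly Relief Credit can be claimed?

€2,783

Elderly Relief Credit: €204,500 is €17,000 into a €40,000 phase-out range, leaving 23,000/40,000 of the credit: €4,840 × 23,000/40,000 = €2,783.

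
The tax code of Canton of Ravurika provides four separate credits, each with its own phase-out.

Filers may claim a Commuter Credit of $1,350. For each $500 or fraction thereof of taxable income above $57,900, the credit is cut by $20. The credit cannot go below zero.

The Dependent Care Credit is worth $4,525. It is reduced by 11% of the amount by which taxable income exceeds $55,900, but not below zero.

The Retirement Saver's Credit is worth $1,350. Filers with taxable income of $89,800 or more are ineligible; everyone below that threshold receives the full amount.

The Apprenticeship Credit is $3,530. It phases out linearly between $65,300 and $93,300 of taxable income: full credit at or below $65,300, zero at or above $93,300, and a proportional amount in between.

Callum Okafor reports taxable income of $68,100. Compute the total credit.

Commuter Credit: income exceeds $57,900 by $10,200, which is 21 full-or-partial $500 increments; reduction = 21 × $20 = $420, leaving $930.
Dependent Care Credit: 11% of the $12,200 excess over $55,900 is $1,342; credit = $4,525 − $1,342 = $3,183.
Retirement Saver's Credit: $68,100 is below the $89,800 cutoff, so the full $1,350 applies.
Apprenticeship Credit: $68,100 is $2,800 into a $28,000 phase-out range, leaving 25,200/28,000 of the credit: $3,530 × 25,200/28,000 = $3,177.
Total: $930 + $3,183 + $1,350 + $3,177 = $8,640.

$8,640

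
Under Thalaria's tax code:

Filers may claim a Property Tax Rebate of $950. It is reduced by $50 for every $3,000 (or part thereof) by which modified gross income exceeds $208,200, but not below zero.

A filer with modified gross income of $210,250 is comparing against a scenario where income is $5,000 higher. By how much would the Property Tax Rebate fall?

At $210,250 — income exceeds $208,200 by $2,050, which is 1 full-or-partial $3,000 increment; reduction = 1 × $50 = $50, leaving $900.
At $215,250 — income exceeds $208,200 by $7,050, which is 3 full-or-partial $3,000 increments; reduction = 3 × $50 = $150, leaving $800.
Lost: $900 − $800 = $100.

$100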